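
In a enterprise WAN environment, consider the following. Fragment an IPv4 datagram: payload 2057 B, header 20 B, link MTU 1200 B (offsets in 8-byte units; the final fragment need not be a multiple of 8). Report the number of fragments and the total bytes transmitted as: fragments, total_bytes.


Max data per non-final fragment = floor((MTU - header)/8)*8 = floor((1200 - 20)/8)*8 = floor(1180/8)*8 = 1176 B
Final fragment needs no 8-byte alignment: it can carry up to MTU - header = 1180 B
Non-final fragments needed = ceil((payload - 1180) / 1176) = ceil(877/1176) = ceil(0.7457) = 1
Number of fragments = 1 + 1 = 2
Fragment sizes (data): 1 * 1176 B + 881 B (last, 881 <= 1180 OK)
Total bytes sent = payload + n_frags * header = 2057 + 2*20 = 2057 + 40 = 2097 B

2, 2097


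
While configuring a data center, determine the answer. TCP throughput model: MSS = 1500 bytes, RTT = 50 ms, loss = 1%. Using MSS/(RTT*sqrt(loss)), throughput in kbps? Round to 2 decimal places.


Given: MSS = 1500 bytes, RTT = 50 ms, loss = 1%
RTT in seconds = 50 / 1000 = 0.05
Loss rate = 1% = 0.01
sqrt(loss) = sqrt(0.01) = 0.1
Throughput (bytes/s) = 1500 / (0.05 * 0.1) = 300000.0000
Throughput (kbps) = 300000.0000 * 8 / 1000 = 2400.000000 -> 2400.00 kbps (2 dp)

2400.00


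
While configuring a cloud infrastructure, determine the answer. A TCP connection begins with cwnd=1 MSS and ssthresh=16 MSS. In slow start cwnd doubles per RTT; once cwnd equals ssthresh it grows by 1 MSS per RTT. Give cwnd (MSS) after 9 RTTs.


RTT 0: cwnd = 1 MSS (initial)
RTT 1: cwnd = 2 MSS (slow start, doubled)
RTT 2: cwnd = 4 MSS (slow start, doubled)
RTT 3: cwnd = 8 MSS (slow start, doubled)
RTT 4: cwnd = 16 MSS (slow start, doubled)
RTT 5: cwnd = 17 MSS (congestion avoidance, +1)
RTT 6: cwnd = 18 MSS (congestion avoidance, +1)
RTT 7: cwnd = 19 MSS (congestion avoidance, +1)
RTT 8: cwnd = 20 MSS (congestion avoidance, +1)
RTT 9: cwnd = 21 MSS (congestion avoidance, +1)

21


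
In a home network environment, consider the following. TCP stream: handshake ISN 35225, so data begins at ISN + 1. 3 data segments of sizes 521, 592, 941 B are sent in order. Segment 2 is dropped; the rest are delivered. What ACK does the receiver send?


SYN uses sequence number 35225; first data byte = ISN + 1 = 35226.
Segment 1: SEQ = 35226, len = 521 B, covers [35226, 35746]
Segment 2: SEQ = 35747, len = 592 B, covers [35747, 36338] [LOST]
Segment 3: SEQ = 36339, len = 941 B, covers [36339, 37279]
In-order data received: bytes [35226, 35746] (segments 1..1).
Segment 2 missing -> gap begins at byte 35747; later segments buffered out of order.
Cumulative ACK = next expected in-order byte = 35226 + 521 = 35747

35747


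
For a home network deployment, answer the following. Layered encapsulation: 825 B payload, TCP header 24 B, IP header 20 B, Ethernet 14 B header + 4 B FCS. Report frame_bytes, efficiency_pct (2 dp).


TCP segment = 825 + 24 = 849 B
IP packet = 849 + 20 = 869 B
Ethernet frame = 869 + 14 + 4 = 887 B
Efficiency = app / frame = 825 / 887 = 0.930101 = 93.0101% -> 93.01% (2 dp)

887, 93.01


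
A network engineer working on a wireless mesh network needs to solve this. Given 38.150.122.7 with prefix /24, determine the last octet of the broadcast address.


Given: IP = 38.150.122.7, prefix = /24
Host bits = 32 - 24 = 8
Network last octet = 7 AND mask = 0
Host part size = 2^8 - 1 = 255
Broadcast last octet = 0 OR 255 = 255

255


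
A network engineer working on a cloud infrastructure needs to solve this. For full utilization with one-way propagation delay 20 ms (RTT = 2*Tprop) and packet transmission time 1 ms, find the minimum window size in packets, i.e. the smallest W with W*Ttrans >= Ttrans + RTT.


Given: Ttrans = 1 ms, RTT = 40 ms (= 2 * Tprop, Tprop = 20 ms)
Time until first ACK returns = Ttrans + RTT = 1 + 40 = 41 ms
Need W * Ttrans >= Ttrans + RTT  ->  W >= (Ttrans + RTT) / Ttrans
(Ttrans + RTT) / Ttrans = 41 / 1 = 41
W_min = ceil(41) = 41

41


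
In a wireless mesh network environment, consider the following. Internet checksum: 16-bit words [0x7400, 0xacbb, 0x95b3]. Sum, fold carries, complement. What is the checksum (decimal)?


Given words: [0x7400, 0xacbb, 0x95b3]
Step 1: Sum all words
Raw sum = 29696 + 44219 + 38323 = 112238
Step 2: Fold carry: (46702 + 1) = 46703
One's complement = ~46703 & 0xFFFF = 18832

18832


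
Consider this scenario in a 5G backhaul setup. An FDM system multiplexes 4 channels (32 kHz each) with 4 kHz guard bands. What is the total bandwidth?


Given: 4 channels, 32 kHz each, guard = 4 kHz
Channel bandwidth = 4 * 32 = 128 kHz
Guard bands = 3 gaps * 4 kHz = 12 kHz
Total = 128 + 12 = 140 kHz

140


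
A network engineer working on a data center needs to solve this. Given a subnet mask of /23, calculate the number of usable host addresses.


Given: subnet mask /23
Host bits = 32 - 23 = 9
Total addresses = 2^9 = 512
Usable hosts = 512 - 2 (network + broadcast) = 510

510


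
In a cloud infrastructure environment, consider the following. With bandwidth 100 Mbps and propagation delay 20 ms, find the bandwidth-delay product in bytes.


Given: bandwidth = 100 Mbps, delay = 20 ms
BDP in bits = 100 * 10^6 * 20 / 1000
BDP in bits = 2000000
BDP in bytes = 2000000 / 8 = 250000

250000


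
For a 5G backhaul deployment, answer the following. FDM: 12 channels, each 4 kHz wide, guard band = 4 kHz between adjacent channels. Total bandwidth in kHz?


Given: 12 channels, 4 kHz each, guard = 4 kHz
Channel bandwidth = 12 * 4 = 48 kHz
Guard bands = 11 gaps * 4 kHz = 44 kHz
Total = 48 + 44 = 92 kHz

92


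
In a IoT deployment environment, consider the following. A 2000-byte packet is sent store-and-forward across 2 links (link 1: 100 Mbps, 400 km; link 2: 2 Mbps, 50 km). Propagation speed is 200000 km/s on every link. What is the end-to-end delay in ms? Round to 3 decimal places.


Packet = 2000 bytes = 16000 bits. Store-and-forward: sum (t_trans + t_prop) per link.
Link 1: t_trans = 16000/(100*10^6) s = 0.1600 ms; t_prop = 400/200000 s = 2.0000 ms; subtotal = 2.1600 ms
Link 2: t_trans = 16000/(2*10^6) s = 8.0000 ms; t_prop = 50/200000 s = 0.2500 ms; subtotal = 8.2500 ms
End-to-end = 2.1600 + 8.2500 = 10.4100 ms -> 10.410 ms (3 dp)

10.410


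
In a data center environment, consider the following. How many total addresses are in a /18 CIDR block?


Given: CIDR prefix /18
Host bits = 32 - 18 = 14
Total addresses = 2^14 = 16384

16384


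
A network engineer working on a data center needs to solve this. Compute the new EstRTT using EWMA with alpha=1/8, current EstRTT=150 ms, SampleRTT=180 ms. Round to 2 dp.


Given: EstRTT = 150 ms, SampleRTT = 180 ms, alpha = 1/8
New EstRTT = (1 - alpha) * EstRTT + alpha * SampleRTT
(7/8) * 150 = 131.25
(1/8) * 180 = 22.5
New EstRTT = 131.25 + 22.5 = 153.75 ms -> 153.75 ms (2 dp)

153.75


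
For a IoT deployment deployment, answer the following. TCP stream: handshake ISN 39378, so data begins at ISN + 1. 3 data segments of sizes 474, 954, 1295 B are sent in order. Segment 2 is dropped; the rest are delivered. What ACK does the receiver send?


SYN uses sequence number 39378; first data byte = ISN + 1 = 39379.
Segment 1: SEQ = 39379, len = 474 B, covers [39379, 39852]
Segment 2: SEQ = 39853, len = 954 B, covers [39853, 40806] [LOST]
Segment 3: SEQ = 40807, len = 1295 B, covers [40807, 42101]
In-order data received: bytes [39379, 39852] (segments 1..1).
Segment 2 missing -> gap begins at byte 39853; later segments buffered out of order.
Cumulative ACK = next expected in-order byte = 39379 + 474 = 39853

39853


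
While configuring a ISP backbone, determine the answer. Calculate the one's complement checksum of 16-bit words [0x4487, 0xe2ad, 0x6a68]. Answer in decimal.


Given words: [0x4487, 0xe2ad, 0x6a68]
Step 1: Sum all words
Raw sum = 17543 + 58029 + 27240 = 102812
Step 2: Fold carry: (37276 + 1) = 37277
One's complement = ~37277 & 0xFFFF = 28258

28258


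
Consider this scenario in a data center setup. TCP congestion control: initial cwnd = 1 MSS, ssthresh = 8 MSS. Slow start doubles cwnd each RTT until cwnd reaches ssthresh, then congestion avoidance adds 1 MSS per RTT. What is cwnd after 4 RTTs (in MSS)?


RTT 0: cwnd = 1 MSS (initial)
RTT 1: cwnd = 2 MSS (slow start, doubled)
RTT 2: cwnd = 4 MSS (slow start, doubled)
RTT 3: cwnd = 8 MSS (slow start, doubled)
RTT 4: cwnd = 9 MSS (congestion avoidance, +1)

9


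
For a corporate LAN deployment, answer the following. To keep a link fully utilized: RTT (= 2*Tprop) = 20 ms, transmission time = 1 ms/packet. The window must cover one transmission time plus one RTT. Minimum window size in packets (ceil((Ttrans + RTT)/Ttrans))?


Given: Ttrans = 1 ms, RTT = 20 ms (= 2 * Tprop, Tprop = 10 ms)
Time until first ACK returns = Ttrans + RTT = 1 + 20 = 21 ms
Need W * Ttrans >= Ttrans + RTT  ->  W >= (Ttrans + RTT) / Ttrans
(Ttrans + RTT) / Ttrans = 21 / 1 = 21
W_min = ceil(21) = 21

21


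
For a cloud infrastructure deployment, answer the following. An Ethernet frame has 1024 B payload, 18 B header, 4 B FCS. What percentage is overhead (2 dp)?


Given: payload = 1024 B, header = 18 B, trailer = 4 B
Overhead bytes = header + trailer = 18 + 4 = 22
Total frame = payload + overhead = 1024 + 22 = 1046
Overhead % = 22 / 1046 * 100 = 2.1033% -> 2.10% (2 dp)

2.10


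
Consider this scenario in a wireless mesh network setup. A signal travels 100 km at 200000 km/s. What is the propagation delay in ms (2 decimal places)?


Given: distance = 100 km, speed = 200000 km/s
Delay = distance / speed = 100 / 200000 seconds
Delay in ms = 100 * 1000 / 200000
Delay = 0.5000 ms
Rounded to 2 dp = 0.50 ms

0.50


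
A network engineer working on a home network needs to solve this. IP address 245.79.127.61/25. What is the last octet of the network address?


Given: IP = 245.79.127.61, prefix = /25
Subnet mask = 255.255.255.128
Last octet of IP: 61
Last octet of mask: 128
Network last octet = 61 AND 128 = 0

0


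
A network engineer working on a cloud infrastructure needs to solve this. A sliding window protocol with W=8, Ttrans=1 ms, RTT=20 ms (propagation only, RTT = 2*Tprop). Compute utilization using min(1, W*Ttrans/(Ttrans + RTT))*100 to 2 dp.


Given: W = 8, Ttrans = 1 ms, RTT = 20 ms (= 2 * Tprop, Tprop = 10 ms)
Cycle time = Ttrans + RTT = 1 + 20 = 21 ms (first packet sent until its ACK returns)
W * Ttrans = 8 * 1 = 8 ms of sending per cycle
W * Ttrans / (Ttrans + RTT) = 8 / 21 = 0.380952
U = min(1, 0.380952) = 0.380952
U% = 38.10%

38.10


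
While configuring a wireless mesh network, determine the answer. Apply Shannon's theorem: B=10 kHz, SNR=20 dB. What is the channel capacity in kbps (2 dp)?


Given: B = 10 kHz, SNR = 20 dB
SNR linear = 10^(20/10) = 100
1 + SNR = 101
log2(101) = 6.6582114828
C = 10 * 1000 * 6.6582114828 = 66582.1148 bps
C = 66.582115 kbps -> 66.58 kbps (2 dp)

66.58


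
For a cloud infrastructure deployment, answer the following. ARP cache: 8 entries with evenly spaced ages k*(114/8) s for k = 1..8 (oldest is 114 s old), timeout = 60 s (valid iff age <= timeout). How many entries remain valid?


Ages are k * 114/8 s for k = 1..8 (spacing = 14.2500 s).
Entry k is valid iff k * 114/8 <= 60 iff k <= 8 * 60 / 114 = 4.2105
n_valid = floor(4.2105) = 4
(n_stale = 8 - 4 = 4)

4


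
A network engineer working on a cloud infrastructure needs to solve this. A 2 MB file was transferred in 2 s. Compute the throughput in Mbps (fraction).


Given: file = 2 MB, time = 2 s
File in Mb = 2 * 8 = 16 Mb
Throughput = 16 / 2 Mbps
Throughput = 8 Mbps

8


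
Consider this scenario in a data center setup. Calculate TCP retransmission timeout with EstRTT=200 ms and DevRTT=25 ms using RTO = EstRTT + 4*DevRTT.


Given: EstRTT = 200 ms, DevRTT = 25 ms
Timeout = EstRTT + 4 * DevRTT
4 * DevRTT = 4 * 25 = 100
Timeout = 200 + 100 = 300 ms

300


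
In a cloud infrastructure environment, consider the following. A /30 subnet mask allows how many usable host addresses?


Given: subnet mask /30
Host bits = 32 - 30 = 2
Total addresses = 2^2 = 4
Usable hosts = 4 - 2 (network + broadcast) = 2

2


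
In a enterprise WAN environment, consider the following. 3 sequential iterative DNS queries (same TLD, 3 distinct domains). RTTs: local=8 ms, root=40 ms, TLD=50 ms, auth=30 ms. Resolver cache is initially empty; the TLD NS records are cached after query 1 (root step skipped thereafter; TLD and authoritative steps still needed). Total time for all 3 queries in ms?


Lookup 1 (cold cache): local + root + TLD + auth = 8 + 40 + 50 + 30 = 128 ms
Lookups 2..3 (TLD NS cached -> skip root; new domain -> still ask TLD and auth): local + TLD + auth = 8 + 50 + 30 = 88 ms each
Remaining 2 lookups: 2 * 88 = 176 ms
Total = 128 + 176 = 304 ms

304


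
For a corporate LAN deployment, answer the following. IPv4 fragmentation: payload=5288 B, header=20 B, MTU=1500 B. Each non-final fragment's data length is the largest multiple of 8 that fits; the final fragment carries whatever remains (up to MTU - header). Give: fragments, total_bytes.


Max data per non-final fragment = floor((MTU - header)/8)*8 = floor((1500 - 20)/8)*8 = floor(1480/8)*8 = 1480 B
Final fragment needs no 8-byte alignment: it can carry up to MTU - header = 1480 B
Non-final fragments needed = ceil((payload - 1480) / 1480) = ceil(3808/1480) = ceil(2.5730) = 3
Number of fragments = 3 + 1 = 4
Fragment sizes (data): 3 * 1480 B + 848 B (last, 848 <= 1480 OK)
Total bytes sent = payload + n_frags * header = 5288 + 4*20 = 5288 + 80 = 5368 B

4, 5368


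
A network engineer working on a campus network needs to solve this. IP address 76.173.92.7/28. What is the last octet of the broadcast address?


Given: IP = 76.173.92.7, prefix = /28
Host bits = 32 - 28 = 4
Network last octet = 7 AND mask = 0
Host part size = 2^4 - 1 = 15
Broadcast last octet = 0 OR 15 = 15

15


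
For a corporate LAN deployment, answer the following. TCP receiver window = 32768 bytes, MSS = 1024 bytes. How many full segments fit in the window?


Given: RWND = 32768 bytes, MSS = 1024 bytes
Full segments = floor(RWND / MSS)
Full segments = floor(32768 / 1024)
Full segments = floor(32.0) = 32

32


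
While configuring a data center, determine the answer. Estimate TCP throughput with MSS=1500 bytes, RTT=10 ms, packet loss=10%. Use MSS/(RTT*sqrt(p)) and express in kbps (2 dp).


Given: MSS = 1500 bytes, RTT = 10 ms, loss = 10%
RTT in seconds = 10 / 1000 = 0.01
Loss rate = 10% = 0.1
sqrt(loss) = sqrt(0.1) = 0.316227766017
Throughput (bytes/s) = 1500 / (0.01 * 0.316227766017) = 474341.6490
Throughput (kbps) = 474341.6490 * 8 / 1000 = 3794.733192 -> 3794.73 kbps (2 dp)

3794.73


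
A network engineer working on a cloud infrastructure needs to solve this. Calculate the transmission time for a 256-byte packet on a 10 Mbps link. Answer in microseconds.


Given: packet = 256 bytes, bandwidth = 10 Mbps
Packet in bits = 256 * 8 = 2048 bits
Bandwidth = 10 * 10^6 = 10000000 bps
Time = 2048 / 10000000 seconds
Time in us = 2048 * 10^6 / 10000000 = 204.8

204.8


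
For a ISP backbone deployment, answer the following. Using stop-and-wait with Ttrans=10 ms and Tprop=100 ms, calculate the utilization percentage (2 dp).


Given: Ttrans = 10 ms, Tprop = 100 ms
RTT = 2 * Tprop = 2 * 100 = 200 ms
U = Ttrans / (Ttrans + RTT)
U = 10 / (10 + 200)
U = 10 / 210 = 0.047619
U% = 4.76%

4.76


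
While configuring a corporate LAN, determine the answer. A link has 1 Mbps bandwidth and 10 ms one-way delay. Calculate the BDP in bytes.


Given: bandwidth = 1 Mbps, delay = 10 ms
BDP in bits = 1 * 10^6 * 10 / 1000
BDP in bits = 10000
BDP in bytes = 10000 / 8 = 1250

1250


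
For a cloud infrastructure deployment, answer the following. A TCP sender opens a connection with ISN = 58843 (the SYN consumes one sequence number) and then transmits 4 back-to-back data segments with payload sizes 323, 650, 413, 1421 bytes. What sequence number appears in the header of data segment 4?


The SYN occupies sequence number ISN = 58843, so the first data byte is ISN + 1 = 58844.
SEQ of data segment i = (ISN + 1) + sum of payload sizes of segments 1..i-1.
Segment 1: SEQ = 58844, payload = 323 bytes
Segment 2: SEQ = 59167, payload = 650 bytes
Segment 3: SEQ = 59817, payload = 413 bytes
Segment 4: SEQ = 60230, payload = 1421 bytes
SEQ of segment 4 = 58844 + 323 + 650 + 413 = 60230

60230


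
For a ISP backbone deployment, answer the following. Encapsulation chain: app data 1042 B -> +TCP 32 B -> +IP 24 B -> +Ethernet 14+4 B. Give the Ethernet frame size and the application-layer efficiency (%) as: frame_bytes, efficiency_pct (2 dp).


TCP segment = 1042 + 32 = 1074 B
IP packet = 1074 + 24 = 1098 B
Ethernet frame = 1098 + 14 + 4 = 1116 B
Efficiency = app / frame = 1042 / 1116 = 0.933692 = 93.3692% -> 93.37% (2 dp)

1116, 93.37


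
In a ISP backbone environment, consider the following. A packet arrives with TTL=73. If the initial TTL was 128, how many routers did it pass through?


Given: initial TTL = 128, received TTL = 73
Hops = initial TTL - received TTL
Hops = 128 - 73 = 55

55


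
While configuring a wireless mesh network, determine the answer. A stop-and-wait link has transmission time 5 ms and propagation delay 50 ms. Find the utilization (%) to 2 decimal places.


Given: Ttrans = 5 ms, Tprop = 50 ms
RTT = 2 * Tprop = 2 * 50 = 100 ms
U = Ttrans / (Ttrans + RTT)
U = 5 / (5 + 100)
U = 5 / 105 = 0.047619
U% = 4.76%

4.76


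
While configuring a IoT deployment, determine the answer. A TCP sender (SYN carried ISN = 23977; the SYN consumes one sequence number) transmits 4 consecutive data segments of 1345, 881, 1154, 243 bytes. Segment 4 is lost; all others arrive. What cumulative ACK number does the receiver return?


SYN uses sequence number 23977; first data byte = ISN + 1 = 23978.
Segment 1: SEQ = 23978, len = 1345 B, covers [23978, 25322]
Segment 2: SEQ = 25323, len = 881 B, covers [25323, 26203]
Segment 3: SEQ = 26204, len = 1154 B, covers [26204, 27357]
Segment 4: SEQ = 27358, len = 243 B, covers [27358, 27600] [LOST]
In-order data received: bytes [23978, 27357] (segments 1..3).
Segment 4 missing -> gap begins at byte 27358.
Cumulative ACK = next expected in-order byte = 23978 + 1345 + 881 + 1154 = 27358

27358


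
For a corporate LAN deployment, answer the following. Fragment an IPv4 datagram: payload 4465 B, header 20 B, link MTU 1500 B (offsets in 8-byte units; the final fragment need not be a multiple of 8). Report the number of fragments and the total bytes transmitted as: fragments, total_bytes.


Max data per non-final fragment = floor((MTU - header)/8)*8 = floor((1500 - 20)/8)*8 = floor(1480/8)*8 = 1480 B
Final fragment needs no 8-byte alignment: it can carry up to MTU - header = 1480 B
Non-final fragments needed = ceil((payload - 1480) / 1480) = ceil(2985/1480) = ceil(2.0169) = 3
Number of fragments = 3 + 1 = 4
Fragment sizes (data): 3 * 1480 B + 25 B (last, 25 <= 1480 OK)
Total bytes sent = payload + n_frags * header = 4465 + 4*20 = 4465 + 80 = 4545 B

4, 4545


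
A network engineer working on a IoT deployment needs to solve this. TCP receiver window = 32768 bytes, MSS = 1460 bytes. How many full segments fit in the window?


Given: RWND = 32768 bytes, MSS = 1460 bytes
Full segments = floor(RWND / MSS)
Full segments = floor(32768 / 1460)
Full segments = floor(22.4438) = 22

22


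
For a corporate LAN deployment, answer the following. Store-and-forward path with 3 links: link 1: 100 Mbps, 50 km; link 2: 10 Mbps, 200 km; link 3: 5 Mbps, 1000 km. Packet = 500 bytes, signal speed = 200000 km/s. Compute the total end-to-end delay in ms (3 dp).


Packet = 500 bytes = 4000 bits. Store-and-forward: sum (t_trans + t_prop) per link.
Link 1: t_trans = 4000/(100*10^6) s = 0.0400 ms; t_prop = 50/200000 s = 0.2500 ms; subtotal = 0.2900 ms
Link 2: t_trans = 4000/(10*10^6) s = 0.4000 ms; t_prop = 200/200000 s = 1.0000 ms; subtotal = 1.4000 ms
Link 3: t_trans = 4000/(5*10^6) s = 0.8000 ms; t_prop = 1000/200000 s = 5.0000 ms; subtotal = 5.8000 ms
End-to-end = 0.2900 + 1.4000 + 5.8000 = 7.4900 ms -> 7.490 ms (3 dp)

7.490


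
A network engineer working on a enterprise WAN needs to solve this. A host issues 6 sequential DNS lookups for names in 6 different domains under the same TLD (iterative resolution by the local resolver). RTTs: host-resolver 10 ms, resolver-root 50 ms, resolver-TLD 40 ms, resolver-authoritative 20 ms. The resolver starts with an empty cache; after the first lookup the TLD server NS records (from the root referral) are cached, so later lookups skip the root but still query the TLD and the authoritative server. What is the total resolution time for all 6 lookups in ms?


Lookup 1 (cold cache): local + root + TLD + auth = 10 + 50 + 40 + 20 = 120 ms
Lookups 2..6 (TLD NS cached -> skip root; new domain -> still ask TLD and auth): local + TLD + auth = 10 + 40 + 20 = 70 ms each
Remaining 5 lookups: 5 * 70 = 350 ms
Total = 120 + 350 = 470 ms

470


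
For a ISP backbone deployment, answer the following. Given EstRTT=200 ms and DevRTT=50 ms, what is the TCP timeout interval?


Given: EstRTT = 200 ms, DevRTT = 50 ms
Timeout = EstRTT + 4 * DevRTT
4 * DevRTT = 4 * 50 = 200
Timeout = 200 + 200 = 400 ms

400


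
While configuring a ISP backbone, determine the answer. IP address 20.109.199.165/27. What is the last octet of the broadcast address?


Given: IP = 20.109.199.165, prefix = /27
Host bits = 32 - 27 = 5
Network last octet = 165 AND mask = 160
Host part size = 2^5 - 1 = 31
Broadcast last octet = 160 OR 31 = 191

191


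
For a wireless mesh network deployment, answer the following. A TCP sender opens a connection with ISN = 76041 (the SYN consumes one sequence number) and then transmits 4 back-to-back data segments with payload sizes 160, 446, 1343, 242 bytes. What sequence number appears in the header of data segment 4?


The SYN occupies sequence number ISN = 76041, so the first data byte is ISN + 1 = 76042.
SEQ of data segment i = (ISN + 1) + sum of payload sizes of segments 1..i-1.
Segment 1: SEQ = 76042, payload = 160 bytes
Segment 2: SEQ = 76202, payload = 446 bytes
Segment 3: SEQ = 76648, payload = 1343 bytes
Segment 4: SEQ = 77991, payload = 242 bytes
SEQ of segment 4 = 76042 + 160 + 446 + 1343 = 77991

77991


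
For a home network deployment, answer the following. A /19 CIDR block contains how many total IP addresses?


Given: CIDR prefix /19
Host bits = 32 - 19 = 13
Total addresses = 2^13 = 8192

8192


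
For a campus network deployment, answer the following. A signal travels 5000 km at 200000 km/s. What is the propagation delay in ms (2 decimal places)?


Given: distance = 5000 km, speed = 200000 km/s
Delay = distance / speed = 5000 / 200000 seconds
Delay in ms = 5000 * 1000 / 200000
Delay = 25.0000 ms
Rounded to 2 dp = 25.00 ms

25.00


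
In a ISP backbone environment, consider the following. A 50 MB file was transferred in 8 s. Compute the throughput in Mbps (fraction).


Given: file = 50 MB, time = 8 s
File in Mb = 50 * 8 = 400 Mb
Throughput = 400 / 8 Mbps
Throughput = 50 Mbps

50


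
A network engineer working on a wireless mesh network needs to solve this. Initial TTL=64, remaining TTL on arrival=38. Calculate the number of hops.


Given: initial TTL = 64, received TTL = 38
Hops = initial TTL - received TTL
Hops = 64 - 38 = 26

26


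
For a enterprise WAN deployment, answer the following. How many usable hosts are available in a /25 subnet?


Given: subnet mask /25
Host bits = 32 - 25 = 7
Total addresses = 2^7 = 128
Usable hosts = 128 - 2 (network + broadcast) = 126

126


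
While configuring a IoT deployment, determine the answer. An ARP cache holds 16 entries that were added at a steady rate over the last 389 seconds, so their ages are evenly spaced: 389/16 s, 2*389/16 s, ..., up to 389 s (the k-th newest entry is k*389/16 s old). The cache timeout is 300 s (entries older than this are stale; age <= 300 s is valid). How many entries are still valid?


Ages are k * 389/16 s for k = 1..16 (spacing = 24.3125 s).
Entry k is valid iff k * 389/16 <= 300 iff k <= 16 * 300 / 389 = 12.3393
n_valid = floor(12.3393) = 12
(n_stale = 16 - 12 = 4)

12


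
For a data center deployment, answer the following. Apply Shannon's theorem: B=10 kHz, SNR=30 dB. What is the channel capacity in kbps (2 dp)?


Given: B = 10 kHz, SNR = 30 dB
SNR linear = 10^(30/10) = 1000
1 + SNR = 1001
log2(1001) = 9.9672262588
C = 10 * 1000 * 9.9672262588 = 99672.2626 bps
C = 99.672263 kbps -> 99.67 kbps (2 dp)

99.67


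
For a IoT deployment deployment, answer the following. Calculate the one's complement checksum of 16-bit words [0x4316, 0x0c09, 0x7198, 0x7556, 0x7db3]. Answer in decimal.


Given words: [0x4316, 0x0c09, 0x7198, 0x7556, 0x7db3]
Step 1: Sum all words
Raw sum = 17174 + 3081 + 29080 + 30038 + 32179 = 111552
Step 2: Fold carry: (46016 + 1) = 46017
One's complement = ~46017 & 0xFFFF = 19518

19518


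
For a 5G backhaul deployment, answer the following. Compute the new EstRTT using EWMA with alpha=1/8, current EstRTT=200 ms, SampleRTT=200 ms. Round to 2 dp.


Given: EstRTT = 200 ms, SampleRTT = 200 ms, alpha = 1/8
New EstRTT = (1 - alpha) * EstRTT + alpha * SampleRTT
(7/8) * 200 = 175
(1/8) * 200 = 25
New EstRTT = 175 + 25 = 200 ms -> 200.00 ms (2 dp)

200.00


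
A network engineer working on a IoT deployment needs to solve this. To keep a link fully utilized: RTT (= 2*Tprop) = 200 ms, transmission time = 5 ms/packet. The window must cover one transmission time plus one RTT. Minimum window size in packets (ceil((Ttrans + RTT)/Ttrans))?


Given: Ttrans = 5 ms, RTT = 200 ms (= 2 * Tprop, Tprop = 100 ms)
Time until first ACK returns = Ttrans + RTT = 5 + 200 = 205 ms
Need W * Ttrans >= Ttrans + RTT  ->  W >= (Ttrans + RTT) / Ttrans
(Ttrans + RTT) / Ttrans = 205 / 5 = 41
W_min = ceil(41) = 41

41


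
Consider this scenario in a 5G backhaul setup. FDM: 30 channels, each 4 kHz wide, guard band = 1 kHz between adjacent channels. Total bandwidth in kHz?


Given: 30 channels, 4 kHz each, guard = 1 kHz
Channel bandwidth = 30 * 4 = 120 kHz
Guard bands = 29 gaps * 1 kHz = 29 kHz
Total = 120 + 29 = 149 kHz

149


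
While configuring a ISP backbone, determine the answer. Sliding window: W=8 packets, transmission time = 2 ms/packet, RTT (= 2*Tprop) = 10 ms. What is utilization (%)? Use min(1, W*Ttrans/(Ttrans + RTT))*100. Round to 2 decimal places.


Given: W = 8, Ttrans = 2 ms, RTT = 10 ms (= 2 * Tprop, Tprop = 5 ms)
Cycle time = Ttrans + RTT = 2 + 10 = 12 ms (first packet sent until its ACK returns)
W * Ttrans = 8 * 2 = 16 ms of sending per cycle
W * Ttrans / (Ttrans + RTT) = 16 / 12 = 1.333333
U = min(1, 1.333333) = 1.000000
U% = 100.00%

100.00


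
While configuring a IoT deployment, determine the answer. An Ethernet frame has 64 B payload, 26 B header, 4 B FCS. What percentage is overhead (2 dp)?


Given: payload = 64 B, header = 26 B, trailer = 4 B
Overhead bytes = header + trailer = 26 + 4 = 30
Total frame = payload + overhead = 64 + 30 = 94
Overhead % = 30 / 94 * 100 = 31.9149% -> 31.91% (2 dp)

31.91


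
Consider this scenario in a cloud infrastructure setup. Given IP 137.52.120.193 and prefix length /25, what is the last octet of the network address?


Given: IP = 137.52.120.193, prefix = /25
Subnet mask = 255.255.255.128
Last octet of IP: 193
Last octet of mask: 128
Network last octet = 193 AND 128 = 128

128


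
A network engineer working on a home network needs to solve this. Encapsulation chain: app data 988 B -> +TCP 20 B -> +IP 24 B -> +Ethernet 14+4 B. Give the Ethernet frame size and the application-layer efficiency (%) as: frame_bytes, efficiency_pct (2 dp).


TCP segment = 988 + 20 = 1008 B
IP packet = 1008 + 24 = 1032 B
Ethernet frame = 1032 + 14 + 4 = 1050 B
Efficiency = app / frame = 988 / 1050 = 0.940952 = 94.0952% -> 94.10% (2 dp)

1050, 94.10


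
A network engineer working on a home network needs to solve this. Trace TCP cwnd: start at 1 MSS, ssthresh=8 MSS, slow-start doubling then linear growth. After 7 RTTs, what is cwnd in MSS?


RTT 0: cwnd = 1 MSS (initial)
RTT 1: cwnd = 2 MSS (slow start, doubled)
RTT 2: cwnd = 4 MSS (slow start, doubled)
RTT 3: cwnd = 8 MSS (slow start, doubled)
RTT 4: cwnd = 9 MSS (congestion avoidance, +1)
RTT 5: cwnd = 10 MSS (congestion avoidance, +1)
RTT 6: cwnd = 11 MSS (congestion avoidance, +1)
RTT 7: cwnd = 12 MSS (congestion avoidance, +1)

12


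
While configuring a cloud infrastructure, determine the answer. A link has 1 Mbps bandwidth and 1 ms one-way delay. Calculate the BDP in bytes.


Given: bandwidth = 1 Mbps, delay = 1 ms
BDP in bits = 1 * 10^6 * 1 / 1000
BDP in bits = 1000
BDP in bytes = 1000 / 8 = 125

125


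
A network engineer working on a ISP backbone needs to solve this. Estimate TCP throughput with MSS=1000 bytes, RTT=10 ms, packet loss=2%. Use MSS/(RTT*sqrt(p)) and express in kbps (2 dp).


Given: MSS = 1000 bytes, RTT = 10 ms, loss = 2%
RTT in seconds = 10 / 1000 = 0.01
Loss rate = 2% = 0.02
sqrt(loss) = sqrt(0.02) = 0.141421356237
Throughput (bytes/s) = 1000 / (0.01 * 0.141421356237) = 707106.7812
Throughput (kbps) = 707106.7812 * 8 / 1000 = 5656.854249 -> 5656.85 kbps (2 dp)

5656.85


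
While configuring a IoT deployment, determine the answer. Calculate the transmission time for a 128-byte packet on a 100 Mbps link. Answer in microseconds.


Given: packet = 128 bytes, bandwidth = 100 Mbps
Packet in bits = 128 * 8 = 1024 bits
Bandwidth = 100 * 10^6 = 100000000 bps
Time = 1024 / 100000000 seconds
Time in us = 1024 * 10^6 / 100000000 = 10.24

10.24


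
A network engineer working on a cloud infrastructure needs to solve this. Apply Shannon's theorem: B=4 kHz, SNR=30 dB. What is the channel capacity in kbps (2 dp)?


Given: B = 4 kHz, SNR = 30 dB
SNR linear = 10^(30/10) = 1000
1 + SNR = 1001
log2(1001) = 9.9672262588
C = 4 * 1000 * 9.9672262588 = 39868.9050 bps
C = 39.868905 kbps -> 39.87 kbps (2 dp)

39.87


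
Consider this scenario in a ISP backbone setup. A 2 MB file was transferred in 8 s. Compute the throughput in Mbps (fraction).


Given: file = 2 MB, time = 8 s
File in Mb = 2 * 8 = 16 Mb
Throughput = 16 / 8 Mbps
Throughput = 2 Mbps

2


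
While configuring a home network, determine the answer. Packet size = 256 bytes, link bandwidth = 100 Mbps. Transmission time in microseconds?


Given: packet = 256 bytes, bandwidth = 100 Mbps
Packet in bits = 256 * 8 = 2048 bits
Bandwidth = 100 * 10^6 = 100000000 bps
Time = 2048 / 100000000 seconds
Time in us = 2048 * 10^6 / 100000000 = 20.48

20.48


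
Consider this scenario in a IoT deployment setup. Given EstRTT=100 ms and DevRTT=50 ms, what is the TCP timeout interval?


Given: EstRTT = 100 ms, DevRTT = 50 ms
Timeout = EstRTT + 4 * DevRTT
4 * DevRTT = 4 * 50 = 200
Timeout = 100 + 200 = 300 ms

300


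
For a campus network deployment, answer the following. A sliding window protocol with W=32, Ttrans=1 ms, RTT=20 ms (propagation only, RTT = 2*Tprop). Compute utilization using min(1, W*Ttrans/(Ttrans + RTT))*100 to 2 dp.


Given: W = 32, Ttrans = 1 ms, RTT = 20 ms (= 2 * Tprop, Tprop = 10 ms)
Cycle time = Ttrans + RTT = 1 + 20 = 21 ms (first packet sent until its ACK returns)
W * Ttrans = 32 * 1 = 32 ms of sending per cycle
W * Ttrans / (Ttrans + RTT) = 32 / 21 = 1.523810
U = min(1, 1.523810) = 1.000000
U% = 100.00%

100.00


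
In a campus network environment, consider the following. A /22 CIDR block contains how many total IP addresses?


Given: CIDR prefix /22
Host bits = 32 - 22 = 10
Total addresses = 2^10 = 1024

1024


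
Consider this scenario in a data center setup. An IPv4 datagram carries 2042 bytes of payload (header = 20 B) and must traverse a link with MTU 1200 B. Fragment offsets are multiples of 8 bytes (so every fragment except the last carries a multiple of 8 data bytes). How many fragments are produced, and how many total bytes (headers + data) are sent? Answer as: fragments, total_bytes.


Max data per non-final fragment = floor((MTU - header)/8)*8 = floor((1200 - 20)/8)*8 = floor(1180/8)*8 = 1176 B
Final fragment needs no 8-byte alignment: it can carry up to MTU - header = 1180 B
Non-final fragments needed = ceil((payload - 1180) / 1176) = ceil(862/1176) = ceil(0.7330) = 1
Number of fragments = 1 + 1 = 2
Fragment sizes (data): 1 * 1176 B + 866 B (last, 866 <= 1180 OK)
Total bytes sent = payload + n_frags * header = 2042 + 2*20 = 2042 + 40 = 2082 B

2, 2082


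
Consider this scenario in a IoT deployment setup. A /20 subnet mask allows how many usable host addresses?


Given: subnet mask /20
Host bits = 32 - 20 = 12
Total addresses = 2^12 = 4096
Usable hosts = 4096 - 2 (network + broadcast) = 4094

4094


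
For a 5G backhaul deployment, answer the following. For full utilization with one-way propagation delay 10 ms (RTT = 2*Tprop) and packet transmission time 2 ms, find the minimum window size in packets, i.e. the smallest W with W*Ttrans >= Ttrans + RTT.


Given: Ttrans = 2 ms, RTT = 20 ms (= 2 * Tprop, Tprop = 10 ms)
Time until first ACK returns = Ttrans + RTT = 2 + 20 = 22 ms
Need W * Ttrans >= Ttrans + RTT  ->  W >= (Ttrans + RTT) / Ttrans
(Ttrans + RTT) / Ttrans = 22 / 2 = 11
W_min = ceil(11) = 11

11


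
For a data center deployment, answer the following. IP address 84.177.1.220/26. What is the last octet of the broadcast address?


Given: IP = 84.177.1.220, prefix = /26
Host bits = 32 - 26 = 6
Network last octet = 220 AND mask = 192
Host part size = 2^6 - 1 = 63
Broadcast last octet = 192 OR 63 = 255

255


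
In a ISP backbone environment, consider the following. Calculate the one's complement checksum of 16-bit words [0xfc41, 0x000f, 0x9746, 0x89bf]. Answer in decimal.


Given words: [0xfc41, 0x000f, 0x9746, 0x89bf]
Step 1: Sum all words
Raw sum = 64577 + 15 + 38726 + 35263 = 138581
Step 2: Fold carry: (7509 + 2) = 7511
One's complement = ~7511 & 0xFFFF = 58024

58024


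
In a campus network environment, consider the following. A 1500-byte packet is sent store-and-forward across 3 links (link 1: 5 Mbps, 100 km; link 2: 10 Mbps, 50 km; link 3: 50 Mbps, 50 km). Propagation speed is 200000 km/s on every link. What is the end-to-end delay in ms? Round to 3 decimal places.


Packet = 1500 bytes = 12000 bits. Store-and-forward: sum (t_trans + t_prop) per link.
Link 1: t_trans = 12000/(5*10^6) s = 2.4000 ms; t_prop = 100/200000 s = 0.5000 ms; subtotal = 2.9000 ms
Link 2: t_trans = 12000/(10*10^6) s = 1.2000 ms; t_prop = 50/200000 s = 0.2500 ms; subtotal = 1.4500 ms
Link 3: t_trans = 12000/(50*10^6) s = 0.2400 ms; t_prop = 50/200000 s = 0.2500 ms; subtotal = 0.4900 ms
End-to-end = 2.9000 + 1.4500 + 0.4900 = 4.8400 ms -> 4.840 ms (3 dp)

4.840


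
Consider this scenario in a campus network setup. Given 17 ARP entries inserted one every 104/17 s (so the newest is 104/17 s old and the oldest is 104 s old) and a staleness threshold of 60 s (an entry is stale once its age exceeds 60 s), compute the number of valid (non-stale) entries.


Ages are k * 104/17 s for k = 1..17 (spacing = 6.1176 s).
Entry k is valid iff k * 104/17 <= 60 iff k <= 17 * 60 / 104 = 9.8077
n_valid = floor(9.8077) = 9
(n_stale = 17 - 9 = 8)

9


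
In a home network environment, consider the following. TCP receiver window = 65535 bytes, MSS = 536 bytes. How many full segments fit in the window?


Given: RWND = 65535 bytes, MSS = 536 bytes
Full segments = floor(RWND / MSS)
Full segments = floor(65535 / 536)
Full segments = floor(122.2668) = 122

122


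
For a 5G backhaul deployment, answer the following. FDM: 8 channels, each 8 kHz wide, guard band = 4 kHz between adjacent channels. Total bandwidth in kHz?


Given: 8 channels, 8 kHz each, guard = 4 kHz
Channel bandwidth = 8 * 8 = 64 kHz
Guard bands = 7 gaps * 4 kHz = 28 kHz
Total = 64 + 28 = 92 kHz

92


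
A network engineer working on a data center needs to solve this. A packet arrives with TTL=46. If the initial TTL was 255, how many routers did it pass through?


Given: initial TTL = 255, received TTL = 46
Hops = initial TTL - received TTL
Hops = 255 - 46 = 209

209


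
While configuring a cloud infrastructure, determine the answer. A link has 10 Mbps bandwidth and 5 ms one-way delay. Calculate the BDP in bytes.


Given: bandwidth = 10 Mbps, delay = 5 ms
BDP in bits = 10 * 10^6 * 5 / 1000
BDP in bits = 50000
BDP in bytes = 50000 / 8 = 6250

6250


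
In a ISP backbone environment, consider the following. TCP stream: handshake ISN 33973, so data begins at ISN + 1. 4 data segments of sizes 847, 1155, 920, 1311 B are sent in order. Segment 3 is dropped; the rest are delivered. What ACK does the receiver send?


SYN uses sequence number 33973; first data byte = ISN + 1 = 33974.
Segment 1: SEQ = 33974, len = 847 B, covers [33974, 34820]
Segment 2: SEQ = 34821, len = 1155 B, covers [34821, 35975]
Segment 3: SEQ = 35976, len = 920 B, covers [35976, 36895] [LOST]
Segment 4: SEQ = 36896, len = 1311 B, covers [36896, 38206]
In-order data received: bytes [33974, 35975] (segments 1..2).
Segment 3 missing -> gap begins at byte 35976; later segments buffered out of order.
Cumulative ACK = next expected in-order byte = 33974 + 847 + 1155 = 35976

35976


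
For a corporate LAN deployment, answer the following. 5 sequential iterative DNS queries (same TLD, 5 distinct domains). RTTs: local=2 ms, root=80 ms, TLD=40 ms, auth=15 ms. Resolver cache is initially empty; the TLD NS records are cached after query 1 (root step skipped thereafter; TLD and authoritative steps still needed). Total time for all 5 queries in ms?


Lookup 1 (cold cache): local + root + TLD + auth = 2 + 80 + 40 + 15 = 137 ms
Lookups 2..5 (TLD NS cached -> skip root; new domain -> still ask TLD and auth): local + TLD + auth = 2 + 40 + 15 = 57 ms each
Remaining 4 lookups: 4 * 57 = 228 ms
Total = 137 + 228 = 365 ms

365


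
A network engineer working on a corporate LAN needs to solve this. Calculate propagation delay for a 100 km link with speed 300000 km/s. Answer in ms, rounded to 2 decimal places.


Given: distance = 100 km, speed = 300000 km/s
Delay = distance / speed = 100 / 300000 seconds
Delay in ms = 100 * 1000 / 300000
Delay = 0.3333 ms
Rounded to 2 dp = 0.33 ms

0.33


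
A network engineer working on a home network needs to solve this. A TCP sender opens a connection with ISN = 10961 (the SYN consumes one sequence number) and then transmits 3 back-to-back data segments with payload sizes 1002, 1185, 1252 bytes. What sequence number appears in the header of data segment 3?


The SYN occupies sequence number ISN = 10961, so the first data byte is ISN + 1 = 10962.
SEQ of data segment i = (ISN + 1) + sum of payload sizes of segments 1..i-1.
Segment 1: SEQ = 10962, payload = 1002 bytes
Segment 2: SEQ = 11964, payload = 1185 bytes
Segment 3: SEQ = 13149, payload = 1252 bytes
SEQ of segment 3 = 10962 + 1002 + 1185 = 13149

13149


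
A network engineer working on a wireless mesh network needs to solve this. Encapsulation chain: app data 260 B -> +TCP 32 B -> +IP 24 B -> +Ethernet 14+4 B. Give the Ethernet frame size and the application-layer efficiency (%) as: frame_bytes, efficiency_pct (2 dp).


TCP segment = 260 + 32 = 292 B
IP packet = 292 + 24 = 316 B
Ethernet frame = 316 + 14 + 4 = 334 B
Efficiency = app / frame = 260 / 334 = 0.778443 = 77.8443% -> 77.84% (2 dp)

334, 77.84


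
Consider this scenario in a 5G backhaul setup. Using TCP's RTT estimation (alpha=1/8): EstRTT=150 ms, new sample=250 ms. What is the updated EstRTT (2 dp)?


Given: EstRTT = 150 ms, SampleRTT = 250 ms, alpha = 1/8
New EstRTT = (1 - alpha) * EstRTT + alpha * SampleRTT
(7/8) * 150 = 131.25
(1/8) * 250 = 31.25
New EstRTT = 131.25 + 31.25 = 162.5 ms -> 162.50 ms (2 dp)

162.50


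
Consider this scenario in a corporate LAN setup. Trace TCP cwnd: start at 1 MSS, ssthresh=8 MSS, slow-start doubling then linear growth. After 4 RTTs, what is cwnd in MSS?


RTT 0: cwnd = 1 MSS (initial)
RTT 1: cwnd = 2 MSS (slow start, doubled)
RTT 2: cwnd = 4 MSS (slow start, doubled)
RTT 3: cwnd = 8 MSS (slow start, doubled)
RTT 4: cwnd = 9 MSS (congestion avoidance, +1)

9
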